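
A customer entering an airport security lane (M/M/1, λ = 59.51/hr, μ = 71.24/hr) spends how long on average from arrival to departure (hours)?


W = 1/(μ−λ) = 1/(71.24 − 59.51) = 1/11.73 = 0.08525 hr

Final: 0.08525 hr


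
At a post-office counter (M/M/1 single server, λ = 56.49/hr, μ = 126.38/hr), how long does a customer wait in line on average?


ρ = 56.49/126.38 = 0.4470
Wq = ρ/(μ−λ) = 0.4470/(126.38 − 56.49) = 0.4470/69.89 = 0.006396 hr

Final: 0.006396 hr


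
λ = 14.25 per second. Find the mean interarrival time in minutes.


Mean interarrival time = 1/λ = 1/14.25 second = 0.07018 second
In minutes: 0.07018 × 0.0166667 = 0.001170 min

Final: 0.001170 min


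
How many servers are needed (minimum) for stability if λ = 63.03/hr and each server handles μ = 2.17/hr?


Stability requires cμ > λ ⇔ c > λ/μ.
λ/μ = 63.03/2.17 = 29.0461
Minimum integer c = ⌊29.0461⌋ + 1 = 30
Check: 30·2.17 = 65.10 > 63.03, while 29·2.17 = 62.93 ≤ 63.03

Final: 30 servers


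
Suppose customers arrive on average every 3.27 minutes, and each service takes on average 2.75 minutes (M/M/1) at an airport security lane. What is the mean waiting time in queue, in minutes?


λ = 60/3.27 = 18.3486 /hr
μ = 60/2.75 = 21.8182 /hr
ρ = λ/μ = 18.3486/21.8182 = 0.8410
Wq = ρ/(μ−λ) = 0.8410/(21.8182−18.3486) = 0.24239 hr
In minutes: 0.24239·60 = 14.543 min

Final: 14.543 min


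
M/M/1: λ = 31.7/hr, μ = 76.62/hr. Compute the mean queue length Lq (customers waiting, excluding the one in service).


ρ = 31.7/76.62 = 0.4137
Lq = ρ²/(1−ρ) = 0.1712/0.5863 = 0.2920

Final: 0.2920


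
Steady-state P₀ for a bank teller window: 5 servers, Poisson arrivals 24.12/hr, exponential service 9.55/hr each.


a = λ/μ = 24.12/9.55 = 2.5257; ρ = a/c = 0.5051
Σ_{k=0}^{4} a^k/k! (terms k=0..4) = 1.00000 + 2.52565 + 3.18947 + 2.68516 + 1.69545 = 11.09573
Tail: a^5/(5!(1−ρ)) = 102.77078/(120·0.4949) = 1.73061
P₀ = 1/(11.09573 + 1.73061) = 1/12.82634 = 0.077965

Final: 0.077965


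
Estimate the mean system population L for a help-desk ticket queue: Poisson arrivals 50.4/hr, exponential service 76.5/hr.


ρ = λ/μ = 50.4/76.5 = 0.6588
L = ρ/(1−ρ) = 0.6588/(1 − 0.6588) = 0.6588/0.3412 = 1.9310

Final: 1.9310


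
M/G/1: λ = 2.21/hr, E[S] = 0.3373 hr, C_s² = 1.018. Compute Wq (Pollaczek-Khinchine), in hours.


ρ = λ·E[S] = 2.21·0.3373 = 0.7454
E[S²] = E[S]²(1+C_s²) = 0.3373²·(1+1.018) = 0.229590
Wq = λ·E[S²]/(2(1−ρ)) = 2.21·0.229590/(2·0.2546) = 0.99658 hr

Final: 0.99658 hr


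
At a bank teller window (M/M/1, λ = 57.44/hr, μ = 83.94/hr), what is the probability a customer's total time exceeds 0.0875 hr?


W ~ Exponential(μ−λ) for M/M/1.
μ − λ = 83.94 − 57.44 = 26.5000
P(W > t) = e^{−(μ−λ)t} = e^{−2.3187} = 0.098397

Final: 0.098397


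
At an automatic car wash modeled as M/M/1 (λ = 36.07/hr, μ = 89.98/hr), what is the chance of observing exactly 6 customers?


ρ = 36.07/89.98 = 0.4009
P_n = (1−ρ)·ρ^n = (1 − 0.4009)·0.4009^6 = 0.5991·0.004150 = 0.002486

Final: 0.002486


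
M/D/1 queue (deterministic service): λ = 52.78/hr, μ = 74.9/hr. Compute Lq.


ρ = 52.78/74.9 = 0.7047
M/D/1: Lq = ρ²/(2(1−ρ)) = 0.4966/(2·0.2953) = 0.84070

Final: 0.84070


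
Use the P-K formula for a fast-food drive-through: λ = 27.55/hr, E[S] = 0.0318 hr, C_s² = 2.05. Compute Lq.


ρ = λ·E[S] = 27.55·0.0318 = 0.8761
Lq = ρ²(1+C_s²)/(2(1−ρ)) = 0.7675·(1+2.05)/(2·0.1239)
= 0.7675·3.0500/0.2478 = 9.44628

Final: 9.44628


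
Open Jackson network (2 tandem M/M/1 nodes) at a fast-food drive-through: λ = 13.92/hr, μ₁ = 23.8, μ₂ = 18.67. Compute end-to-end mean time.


Each node sees arrival rate λ = 13.92/hr (tandem ⇒ throughput preserved).
W₁ = 1/(μ₁−λ) = 1/(23.8−13.92) = 0.10121 hr
W₂ = 1/(μ₂−λ) = 1/(18.67−13.92) = 0.21053 hr
W_total = W₁ + W₂ = 0.10121 + 0.21053 = 0.31174 hr

Final: 0.31174 hr


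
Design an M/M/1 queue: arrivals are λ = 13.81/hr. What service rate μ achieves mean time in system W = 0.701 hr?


W = 1/(μ−λ) ⇒ μ − λ = 1/W = 1/0.701 = 1.4265
μ = λ + 1/W = 13.81 + 1.4265 = 15.2365 per hr

Final: 15.2365 /hr


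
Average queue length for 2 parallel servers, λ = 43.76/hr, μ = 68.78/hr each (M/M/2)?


a = λ/μ = 0.6362; ρ = a/2 = 0.3181
P₀ = 0.517317
Lq = P₀·a^c·ρ / (c!·(1−ρ)²) = 0.517317·0.40479·0.3181/(2·0.46497)
= 0.07163

Final: 0.07163


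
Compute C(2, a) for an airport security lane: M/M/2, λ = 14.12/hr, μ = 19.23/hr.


a = λ/μ = 0.7343; ρ = a/2 = 0.3671
P₀ = 0.462914 (from M/M/c formula)
C(c,a) = [a^c/(c!(1−ρ))]·P₀ = [0.53915/(2·0.6329)]·0.462914
= 0.42596·0.462914 = 0.197183

Final: 0.197183


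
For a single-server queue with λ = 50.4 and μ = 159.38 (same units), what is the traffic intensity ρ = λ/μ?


ρ = λ/μ = 50.4/159.38 = 0.3162

Final: 0.3162


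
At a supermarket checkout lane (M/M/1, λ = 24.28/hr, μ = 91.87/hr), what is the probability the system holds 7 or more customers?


ρ = 24.28/91.87 = 0.2643
P(N ≥ n) = ρ^n = 0.2643^7 = 0.00009006

Final: 0.00009006


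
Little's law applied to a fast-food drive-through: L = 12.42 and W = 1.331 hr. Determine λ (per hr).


λ = L/W = 12.42/1.331 = 9.3313 /hr

Final: 9.3313 /hr


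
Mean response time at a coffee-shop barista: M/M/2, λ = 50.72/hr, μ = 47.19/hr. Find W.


a = 1.0748; ρ = 0.5374; P₀ = 0.300896
Lq = P₀·a^c·ρ/(c!(1−ρ)²) = 0.43645
Wq = Lq/λ = 0.43645/50.72 = 0.008605 hr
W = Wq + 1/μ = 0.008605 + 0.02119 = 0.02980 hr

Final: 0.02980 hr


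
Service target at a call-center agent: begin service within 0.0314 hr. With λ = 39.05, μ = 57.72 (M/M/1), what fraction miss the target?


ρ = 39.05/57.72 = 0.6765
P(Wq > t) = ρ·e^{−(μ−λ)t} = 0.6765·e^{−0.5862}
= 0.6765·0.556417 = 0.376439

Final: 0.376439


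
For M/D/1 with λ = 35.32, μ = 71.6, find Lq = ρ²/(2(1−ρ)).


ρ = 35.32/71.6 = 0.4933
M/D/1: Lq = ρ²/(2(1−ρ)) = 0.2433/(2·0.5067) = 0.24012

Final: 0.24012


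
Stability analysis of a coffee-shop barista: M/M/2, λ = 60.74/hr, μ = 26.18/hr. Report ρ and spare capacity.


Total capacity cμ = 2·26.18 = 52.36/hr
ρ = λ/(cμ) = 60.74/52.36 = 1.1600
Stable ⇔ ρ < 1: NO
Spare capacity = cμ − λ = 52.36 − 60.74 = -8.38/hr

Final: ρ = 1.1600; unstable; margin = -8.38/hr


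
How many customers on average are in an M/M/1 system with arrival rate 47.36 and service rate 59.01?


ρ = λ/μ = 47.36/59.01 = 0.8026
L = ρ/(1−ρ) = 0.8026/(1 − 0.8026) = 0.8026/0.1974 = 4.0652

Final: 4.0652


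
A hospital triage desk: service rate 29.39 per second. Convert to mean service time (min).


Mean service time = 1/μ = 1/29.39 second = 0.03403 second
In minutes: 0.03403 × 0.0166667 = 0.0005671 min

Final: 0.0005671 min


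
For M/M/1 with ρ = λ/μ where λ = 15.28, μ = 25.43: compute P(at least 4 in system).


ρ = 15.28/25.43 = 0.6009
P(N ≥ n) = ρ^n = 0.6009^4 = 0.130349

Final: 0.130349


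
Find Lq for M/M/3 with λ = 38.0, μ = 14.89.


a = λ/μ = 2.5520; ρ = a/3 = 0.8507
P₀ = 0.039430
Lq = P₀·a^c·ρ / (c!·(1−ρ)²) = 0.039430·16.62137·0.8507/(6·0.02230)
= 4.16768

Final: 4.16768


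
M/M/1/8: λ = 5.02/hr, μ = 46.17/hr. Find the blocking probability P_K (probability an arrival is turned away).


ρ = λ/μ = 5.02/46.17 = 0.1087
P_K = (1−ρ)ρ^K/(1−ρ^(K+1)) = (0.8913·0.00000001953)/(1 − 0.000000002124)
= 0.00000001741/1.000000 = 0.00000001741

Final: 0.00000001741


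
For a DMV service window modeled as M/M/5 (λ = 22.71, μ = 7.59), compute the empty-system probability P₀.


a = λ/μ = 22.71/7.59 = 2.9921; ρ = a/c = 0.5984
Σ_{k=0}^{4} a^k/k! (terms k=0..4) = 1.00000 + 2.99209 + 4.47632 + 4.46452 + 3.33957 = 16.27250
Tail: a^5/(5!(1−ρ)) = 239.81525/(120·0.4016) = 4.97648
P₀ = 1/(16.27250 + 4.97648) = 1/21.24898 = 0.047061

Final: 0.047061


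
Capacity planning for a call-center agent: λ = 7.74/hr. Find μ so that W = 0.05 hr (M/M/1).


W = 1/(μ−λ) ⇒ μ − λ = 1/W = 1/0.05 = 20.0000
μ = λ + 1/W = 7.74 + 20.0000 = 27.7400 per hr

Final: 27.7400 /hr


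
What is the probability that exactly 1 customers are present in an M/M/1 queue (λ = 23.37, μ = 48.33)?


ρ = 23.37/48.33 = 0.4836
P_n = (1−ρ)·ρ^n = (1 − 0.4836)·0.4836^1 = 0.5164·0.483551 = 0.249729

Final: 0.249729


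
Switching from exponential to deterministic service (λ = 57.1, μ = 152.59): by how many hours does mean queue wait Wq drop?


ρ = 57.1/152.59 = 0.3742
Wq(M/M/1) = ρ/(μ−λ) = 0.3742/95.49 = 0.003919 hr
Wq(M/D/1) = ρ/(2(μ−λ)) = 0.001959 hr
Savings = 0.003919 − 0.001959 = 0.001959 hr

Final: 0.001959 hr


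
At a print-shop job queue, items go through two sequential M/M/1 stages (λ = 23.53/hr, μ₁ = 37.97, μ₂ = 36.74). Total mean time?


Each node sees arrival rate λ = 23.53/hr (tandem ⇒ throughput preserved).
W₁ = 1/(μ₁−λ) = 1/(37.97−23.53) = 0.06925 hr
W₂ = 1/(μ₂−λ) = 1/(36.74−23.53) = 0.07570 hr
W_total = W₁ + W₂ = 0.06925 + 0.07570 = 0.14495 hr

Final: 0.14495 hr


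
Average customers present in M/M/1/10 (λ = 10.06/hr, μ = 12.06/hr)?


ρ = 10.06/12.06 = 0.8342
L = ρ[1 − (K+1)ρ^K + Kρ^(K+1)] / [(1−ρ)(1−ρ^(K+1))]
Numerator: 0.8342·(1 − 11·0.163120 + 10·0.136068) = 0.472442
Denominator: (0.1658)·(0.863932) = 0.143272
L = 0.472442/0.143272 = 3.2975

Final: 3.2975


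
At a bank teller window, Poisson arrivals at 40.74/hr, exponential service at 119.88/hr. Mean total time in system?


W = 1/(μ−λ) = 1/(119.88 − 40.74) = 1/79.14 = 0.01264 hr

Final: 0.01264 hr


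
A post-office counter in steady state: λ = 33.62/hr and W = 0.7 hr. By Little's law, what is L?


L = λW = 33.62·0.7 = 23.5340

Final: 23.5340


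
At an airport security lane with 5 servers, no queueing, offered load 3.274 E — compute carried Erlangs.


B(5,3.274) = 0.133939 (Erlang-B)
Carried load = a(1 − B) = 3.274·(1 − 0.133939) = 3.274·0.866061 = 2.8355 E

Final: 2.8355 Erlangs


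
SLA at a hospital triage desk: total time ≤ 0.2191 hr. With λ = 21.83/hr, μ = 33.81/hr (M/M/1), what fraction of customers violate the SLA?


W ~ Exponential(μ−λ) for M/M/1.
μ − λ = 33.81 − 21.83 = 11.9800
P(W > t) = e^{−(μ−λ)t} = e^{−2.6248} = 0.072453

Final: 0.072453


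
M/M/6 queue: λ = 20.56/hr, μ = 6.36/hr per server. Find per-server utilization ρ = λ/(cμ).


ρ = λ/(cμ) = 20.56/(6·6.36) = 20.56/38.16 = 0.5388

Final: 0.5388


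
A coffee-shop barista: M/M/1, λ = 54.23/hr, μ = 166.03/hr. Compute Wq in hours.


ρ = 54.23/166.03 = 0.3266
Wq = ρ/(μ−λ) = 0.3266/(166.03 − 54.23) = 0.3266/111.80 = 0.002922 hr

Final: 0.002922 hr


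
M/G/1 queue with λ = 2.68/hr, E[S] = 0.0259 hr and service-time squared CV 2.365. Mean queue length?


ρ = λ·E[S] = 2.68·0.0259 = 0.06941
Lq = ρ²(1+C_s²)/(2(1−ρ)) = 0.004818·(1+2.365)/(2·0.9306)
= 0.004818·3.3650/1.8612 = 0.008711

Final: 0.008711


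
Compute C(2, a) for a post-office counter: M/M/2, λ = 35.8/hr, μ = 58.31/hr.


a = λ/μ = 0.6140; ρ = a/2 = 0.3070
P₀ = 0.530245 (from M/M/c formula)
C(c,a) = [a^c/(c!(1−ρ))]·P₀ = [0.37695/(2·0.6930)]·0.530245
= 0.27196·0.530245 = 0.144205

Final: 0.144205


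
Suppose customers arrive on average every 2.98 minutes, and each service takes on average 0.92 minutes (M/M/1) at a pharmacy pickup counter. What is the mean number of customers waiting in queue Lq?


λ = 60/2.98 = 20.1342 /hr
μ = 60/0.92 = 65.2174 /hr
ρ = λ/μ = 20.1342/65.2174 = 0.3087
Lq = ρ²/(1−ρ) = 0.09531/0.6913 = 0.1379

Final: 0.1379


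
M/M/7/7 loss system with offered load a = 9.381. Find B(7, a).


B(c,a) = (a^c/c!) / Σ_{k=0}^{c} a^k/k!
a^7/7! = 1268.567017
Σ terms (k=0..7): 1.00000 + 9.38100 + 44.00158 + 137.59294 + 322.68985 + 605.43069 + 946.59089 + 1268.56702 = 3335.253967
B = 1268.567017/3335.253967 = 0.380351

Final: 0.380351


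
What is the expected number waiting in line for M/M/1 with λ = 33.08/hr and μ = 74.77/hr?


ρ = 33.08/74.77 = 0.4424
Lq = ρ²/(1−ρ) = 0.1957/0.5576 = 0.3511

Final: 0.3511


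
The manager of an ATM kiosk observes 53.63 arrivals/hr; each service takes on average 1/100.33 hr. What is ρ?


ρ = λ/μ = 53.63/100.33 = 0.5345

Final: 0.5345


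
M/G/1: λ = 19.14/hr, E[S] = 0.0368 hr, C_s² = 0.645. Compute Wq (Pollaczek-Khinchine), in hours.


ρ = λ·E[S] = 19.14·0.0368 = 0.7044
E[S²] = E[S]²(1+C_s²) = 0.0368²·(1+0.645) = 0.002228
Wq = λ·E[S²]/(2(1−ρ)) = 19.14·0.002228/(2·0.2956) = 0.07211 hr

Final: 0.07211 hr


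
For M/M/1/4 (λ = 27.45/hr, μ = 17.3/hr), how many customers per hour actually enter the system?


ρ = 1.5867; P_K = (1−ρ)ρ^4/(1−ρ^5) = 0.410588
λ_eff = λ(1 − P_K) = 27.45·(1 − 0.410588) = 27.45·0.589412 = 16.1794 /hr

Final: 16.1794 /hr


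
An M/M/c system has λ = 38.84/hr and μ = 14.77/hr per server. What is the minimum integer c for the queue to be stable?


Stability requires cμ > λ ⇔ c > λ/μ.
λ/μ = 38.84/14.77 = 2.6297
Minimum integer c = ⌊2.6297⌋ + 1 = 3
Check: 3·14.77 = 44.31 > 38.84, while 2·14.77 = 29.54 ≤ 38.84

Final: 3 servers


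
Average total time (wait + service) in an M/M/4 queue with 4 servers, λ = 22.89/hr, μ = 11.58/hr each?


a = 1.9767; ρ = 0.4942; P₀ = 0.133777
Lq = P₀·a^c·ρ/(c!(1−ρ)²) = 0.16436
Wq = Lq/λ = 0.16436/22.89 = 0.007180 hr
W = Wq + 1/μ = 0.007180 + 0.08636 = 0.09354 hr

Final: 0.09354 hr


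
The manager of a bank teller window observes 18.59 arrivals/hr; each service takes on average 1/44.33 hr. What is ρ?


ρ = λ/μ = 18.59/44.33 = 0.4194

Final: 0.4194


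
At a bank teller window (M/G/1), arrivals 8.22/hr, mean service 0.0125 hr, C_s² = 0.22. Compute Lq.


ρ = λ·E[S] = 8.22·0.0125 = 0.1028
Lq = ρ²(1+C_s²)/(2(1−ρ)) = 0.01056·(1+0.22)/(2·0.8972)
= 0.01056·1.2200/1.7945 = 0.007178

Final: 0.007178


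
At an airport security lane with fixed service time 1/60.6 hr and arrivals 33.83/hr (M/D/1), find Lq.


ρ = 33.83/60.6 = 0.5583
M/D/1: Lq = ρ²/(2(1−ρ)) = 0.3116/(2·0.4417) = 0.35274

Final: 0.35274


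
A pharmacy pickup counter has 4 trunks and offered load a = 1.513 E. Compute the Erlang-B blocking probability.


B(c,a) = (a^c/c!) / Σ_{k=0}^{c} a^k/k!
a^4/4! = 0.218346
Σ terms (k=0..4): 1.00000 + 1.51300 + 1.14458 + 0.57725 + 0.21835 = 4.453182
B = 0.218346/4.453182 = 0.049031

Final: 0.049031


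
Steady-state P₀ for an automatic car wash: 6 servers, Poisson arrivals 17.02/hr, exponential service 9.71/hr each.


a = λ/μ = 17.02/9.71 = 1.7528; ρ = a/c = 0.2921
Σ_{k=0}^{5} a^k/k! (terms k=0..5) = 1.00000 + 1.75283 + 1.53621 + 0.89757 + 0.39332 + 0.13789 = 5.71782
Tail: a^6/(6!(1−ρ)) = 29.00294/(720·0.7079) = 0.05691
P₀ = 1/(5.71782 + 0.05691) = 1/5.77473 = 0.173168

Final: 0.173168


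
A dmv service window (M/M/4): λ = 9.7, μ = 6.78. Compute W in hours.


a = 1.4307; ρ = 0.3577; P₀ = 0.237308
Lq = P₀·a^c·ρ/(c!(1−ρ)²) = 0.03591
Wq = Lq/λ = 0.03591/9.7 = 0.003702 hr
W = Wq + 1/μ = 0.003702 + 0.14749 = 0.15119 hr

Final: 0.15119 hr


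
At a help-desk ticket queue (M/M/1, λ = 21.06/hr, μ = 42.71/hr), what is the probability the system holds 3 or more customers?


ρ = 21.06/42.71 = 0.4931
P(N ≥ n) = ρ^n = 0.4931^3 = 0.119891

Final: 0.119891


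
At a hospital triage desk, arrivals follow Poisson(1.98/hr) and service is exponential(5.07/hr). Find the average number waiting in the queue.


ρ = 1.98/5.07 = 0.3905
Lq = ρ²/(1−ρ) = 0.1525/0.6095 = 0.2502

Final: 0.2502


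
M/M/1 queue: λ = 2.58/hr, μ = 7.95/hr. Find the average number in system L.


ρ = λ/μ = 2.58/7.95 = 0.3245
L = ρ/(1−ρ) = 0.3245/(1 − 0.3245) = 0.3245/0.6755 = 0.4804

Final: 0.4804


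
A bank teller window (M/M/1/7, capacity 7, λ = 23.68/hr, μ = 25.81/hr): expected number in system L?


ρ = 23.68/25.81 = 0.9175
L = ρ[1 − (K+1)ρ^K + Kρ^(K+1)] / [(1−ρ)(1−ρ^(K+1))]
Numerator: 0.9175·(1 − 8·0.547212 + 7·0.502053) = 0.125393
Denominator: (0.08253)·(0.497947) = 0.041094
L = 0.125393/0.041094 = 3.0514

Final: 3.0514


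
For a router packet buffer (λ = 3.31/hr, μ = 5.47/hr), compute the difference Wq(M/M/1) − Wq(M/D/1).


ρ = 3.31/5.47 = 0.6051
Wq(M/M/1) = ρ/(μ−λ) = 0.6051/2.16 = 0.28015 hr
Wq(M/D/1) = ρ/(2(μ−λ)) = 0.14007 hr
Savings = 0.28015 − 0.14007 = 0.14007 hr

Final: 0.14007 hr


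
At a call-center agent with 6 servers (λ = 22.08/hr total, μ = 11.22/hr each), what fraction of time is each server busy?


ρ = λ/(cμ) = 22.08/(6·11.22) = 22.08/67.32 = 0.3280

Final: 0.3280


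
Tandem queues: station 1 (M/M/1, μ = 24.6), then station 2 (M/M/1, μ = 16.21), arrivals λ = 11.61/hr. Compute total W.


Each node sees arrival rate λ = 11.61/hr (tandem ⇒ throughput preserved).
W₁ = 1/(μ₁−λ) = 1/(24.6−11.61) = 0.07698 hr
W₂ = 1/(μ₂−λ) = 1/(16.21−11.61) = 0.21739 hr
W_total = W₁ + W₂ = 0.07698 + 0.21739 = 0.29437 hr

Final: 0.29437 hr


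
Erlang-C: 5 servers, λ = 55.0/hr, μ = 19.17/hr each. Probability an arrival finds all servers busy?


a = λ/μ = 2.8691; ρ = a/5 = 0.5738
P₀ = 0.053922 (from M/M/c formula)
C(c,a) = [a^c/(c!(1−ρ))]·P₀ = [194.40296/(120·0.4262)]·0.053922
= 3.80121·0.053922 = 0.204967

Final: 0.204967


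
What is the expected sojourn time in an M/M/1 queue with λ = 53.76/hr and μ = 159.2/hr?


W = 1/(μ−λ) = 1/(159.2 − 53.76) = 1/105.44 = 0.009484 hr

Final: 0.009484 hr


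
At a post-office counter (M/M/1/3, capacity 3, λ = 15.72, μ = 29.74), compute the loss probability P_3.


ρ = λ/μ = 15.72/29.74 = 0.5286
P_K = (1−ρ)ρ^K/(1−ρ^(K+1)) = (0.4714·0.147684)/(1 − 0.078063)
= 0.069621/0.921937 = 0.075516

Final: 0.075516


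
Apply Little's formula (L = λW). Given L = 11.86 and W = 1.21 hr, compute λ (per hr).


λ = L/W = 11.86/1.21 = 9.8017 /hr

Final: 9.8017 /hr


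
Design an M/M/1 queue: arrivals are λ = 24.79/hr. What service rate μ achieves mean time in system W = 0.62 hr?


W = 1/(μ−λ) ⇒ μ − λ = 1/W = 1/0.62 = 1.6129
μ = λ + 1/W = 24.79 + 1.6129 = 26.4029 per hr

Final: 26.4029 /hr


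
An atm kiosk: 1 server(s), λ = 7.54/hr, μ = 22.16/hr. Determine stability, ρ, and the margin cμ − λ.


Total capacity cμ = 1·22.16 = 22.16/hr
ρ = λ/(cμ) = 7.54/22.16 = 0.3403
Stable ⇔ ρ < 1: YES
Spare capacity = cμ − λ = 22.16 − 7.54 = 14.62/hr

Final: ρ = 0.3403; stable; margin = 14.62/hr


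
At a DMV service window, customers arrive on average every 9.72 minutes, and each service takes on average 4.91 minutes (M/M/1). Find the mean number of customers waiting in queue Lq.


λ = 60/9.72 = 6.1728 /hr
μ = 60/4.91 = 12.2200 /hr
ρ = λ/μ = 6.1728/12.2200 = 0.5051
Lq = ρ²/(1−ρ) = 0.2552/0.4949 = 0.5156

Final: 0.5156


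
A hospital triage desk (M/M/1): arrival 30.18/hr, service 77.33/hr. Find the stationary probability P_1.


ρ = 30.18/77.33 = 0.3903
P_n = (1−ρ)·ρ^n = (1 − 0.3903)·0.3903^1 = 0.6097·0.390275 = 0.237961

Final: 0.237961


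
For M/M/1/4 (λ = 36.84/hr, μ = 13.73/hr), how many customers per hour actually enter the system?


ρ = 2.6832; P_K = (1−ρ)ρ^4/(1−ρ^5) = 0.631851
λ_eff = λ(1 − P_K) = 36.84·(1 − 0.631851) = 36.84·0.368149 = 13.5626 /hr

Final: 13.5626 /hr


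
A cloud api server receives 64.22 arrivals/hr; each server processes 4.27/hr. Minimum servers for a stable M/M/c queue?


Stability requires cμ > λ ⇔ c > λ/μ.
λ/μ = 64.22/4.27 = 15.0398
Minimum integer c = ⌊15.0398⌋ + 1 = 16
Check: 16·4.27 = 68.32 > 64.22, while 15·4.27 = 64.05 ≤ 64.22

Final: 16 servers


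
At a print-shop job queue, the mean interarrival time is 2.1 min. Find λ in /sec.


λ = 1/(interarrival time) in consistent units.
1 second = 0.0166667 min, so λ = 0.0166667/2.1 = 0.007937 per second

Final: 0.007937 /sec


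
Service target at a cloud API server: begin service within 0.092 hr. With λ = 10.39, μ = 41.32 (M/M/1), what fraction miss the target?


ρ = 10.39/41.32 = 0.2515
P(Wq > t) = ρ·e^{−(μ−λ)t} = 0.2515·e^{−2.8456}
= 0.2515·0.058102 = 0.014610

Final: 0.014610


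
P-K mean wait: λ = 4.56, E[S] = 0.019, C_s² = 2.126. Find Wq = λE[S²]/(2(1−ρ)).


ρ = λ·E[S] = 4.56·0.019 = 0.08664
E[S²] = E[S]²(1+C_s²) = 0.019²·(1+2.126) = 0.001128
Wq = λ·E[S²]/(2(1−ρ)) = 4.56·0.001128/(2·0.9134) = 0.002817 hr

Final: 0.002817 hr


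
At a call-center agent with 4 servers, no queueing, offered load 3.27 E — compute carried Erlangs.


B(4,3.27) = 0.235751 (Erlang-B)
Carried load = a(1 − B) = 3.27·(1 − 0.235751) = 3.27·0.764249 = 2.4991 E

Final: 2.4991 Erlangs


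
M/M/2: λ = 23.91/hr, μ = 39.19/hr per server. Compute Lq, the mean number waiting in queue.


a = λ/μ = 0.6101; ρ = a/2 = 0.3051
P₀ = 0.532506
Lq = P₀·a^c·ρ / (c!·(1−ρ)²) = 0.532506·0.37223·0.3051/(2·0.48295)
= 0.06260

Final: 0.06260


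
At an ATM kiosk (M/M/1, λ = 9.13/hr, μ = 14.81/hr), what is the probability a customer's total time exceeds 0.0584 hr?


W ~ Exponential(μ−λ) for M/M/1.
μ − λ = 14.81 − 9.13 = 5.6800
P(W > t) = e^{−(μ−λ)t} = e^{−0.3317} = 0.717694

Final: 0.717694


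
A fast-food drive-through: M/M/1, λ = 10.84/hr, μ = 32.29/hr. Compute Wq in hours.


ρ = 10.84/32.29 = 0.3357
Wq = ρ/(μ−λ) = 0.3357/(32.29 − 10.84) = 0.3357/21.45 = 0.01565 hr

Final: 0.01565 hr


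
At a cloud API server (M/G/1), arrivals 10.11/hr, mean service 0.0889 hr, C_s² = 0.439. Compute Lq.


ρ = λ·E[S] = 10.11·0.0889 = 0.8988
Lq = ρ²(1+C_s²)/(2(1−ρ)) = 0.8078·(1+0.439)/(2·0.1012)
= 0.8078·1.4390/0.2024 = 5.74204

Final: 5.74204


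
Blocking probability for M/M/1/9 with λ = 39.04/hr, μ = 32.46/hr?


ρ = λ/μ = 39.04/32.46 = 1.2027
P_K = (1−ρ)ρ^K/(1−ρ^(K+1)) = (-0.2027·5.265646)/(1 − 6.333050)
= -1.067404/-5.333050 = 0.200149

Final: 0.200149


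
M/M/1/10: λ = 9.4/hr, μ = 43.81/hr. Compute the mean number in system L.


ρ = 9.4/43.81 = 0.2146
L = ρ[1 − (K+1)ρ^K + Kρ^(K+1)] / [(1−ρ)(1−ρ^(K+1))]
Numerator: 0.2146·(1 − 11·0.0000002068 + 10·0.00000004437) = 0.214562
Denominator: (0.7854)·(1.000000) = 0.785437
L = 0.214562/0.785437 = 0.2732

Final: 0.2732


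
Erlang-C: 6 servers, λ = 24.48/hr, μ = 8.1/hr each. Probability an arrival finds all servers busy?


a = λ/μ = 3.0222; ρ = a/6 = 0.5037
P₀ = 0.047848 (from M/M/c formula)
C(c,a) = [a^c/(c!(1−ρ))]·P₀ = [762.00596/(720·0.4963)]·0.047848
= 2.13248·0.047848 = 0.102034

Final: 0.102034


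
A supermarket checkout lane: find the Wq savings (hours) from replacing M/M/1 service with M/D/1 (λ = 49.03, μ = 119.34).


ρ = 49.03/119.34 = 0.4108
Wq(M/M/1) = ρ/(μ−λ) = 0.4108/70.31 = 0.005843 hr
Wq(M/D/1) = ρ/(2(μ−λ)) = 0.002922 hr
Savings = 0.005843 − 0.002922 = 0.002922 hr

Final: 0.002922 hr


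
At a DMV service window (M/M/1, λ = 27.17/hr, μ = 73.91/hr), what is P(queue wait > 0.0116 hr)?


ρ = 27.17/73.91 = 0.3676
P(Wq > t) = ρ·e^{−(μ−λ)t} = 0.3676·e^{−0.5422}
= 0.3676·0.581477 = 0.213756

Final: 0.213756


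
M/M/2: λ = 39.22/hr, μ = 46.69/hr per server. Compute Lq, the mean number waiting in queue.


a = λ/μ = 0.8400; ρ = a/2 = 0.4200
P₀ = 0.408446
Lq = P₀·a^c·ρ / (c!·(1−ρ)²) = 0.408446·0.70561·0.4200/(2·0.33640)
= 0.17992

Final: 0.17992


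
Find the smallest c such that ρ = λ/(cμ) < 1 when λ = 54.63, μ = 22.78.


Stability requires cμ > λ ⇔ c > λ/μ.
λ/μ = 54.63/22.78 = 2.3982
Minimum integer c = ⌊2.3982⌋ + 1 = 3
Check: 3·22.78 = 68.34 > 54.63, while 2·22.78 = 45.56 ≤ 54.63

Final: 3 servers


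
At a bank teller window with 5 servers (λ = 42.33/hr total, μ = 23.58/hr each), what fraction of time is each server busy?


ρ = λ/(cμ) = 42.33/(5·23.58) = 42.33/117.90 = 0.3590

Final: 0.3590


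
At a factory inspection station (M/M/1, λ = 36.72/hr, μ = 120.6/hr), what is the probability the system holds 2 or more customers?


ρ = 36.72/120.6 = 0.3045
P(N ≥ n) = ρ^n = 0.3045^2 = 0.092707

Final: 0.092707


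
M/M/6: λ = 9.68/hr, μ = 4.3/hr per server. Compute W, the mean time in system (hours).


a = 2.2512; ρ = 0.3752; P₀ = 0.104958
Lq = P₀·a^c·ρ/(c!(1−ρ)²) = 0.01823
Wq = Lq/λ = 0.01823/9.68 = 0.001884 hr
W = Wq + 1/μ = 0.001884 + 0.23256 = 0.23444 hr

Final: 0.23444 hr


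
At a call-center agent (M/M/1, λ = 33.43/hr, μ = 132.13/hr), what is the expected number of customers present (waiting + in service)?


ρ = λ/μ = 33.43/132.13 = 0.2530
L = ρ/(1−ρ) = 0.2530/(1 − 0.2530) = 0.2530/0.7470 = 0.3387

Final: 0.3387


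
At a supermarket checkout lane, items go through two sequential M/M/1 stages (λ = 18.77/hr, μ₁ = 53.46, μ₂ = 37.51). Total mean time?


Each node sees arrival rate λ = 18.77/hr (tandem ⇒ throughput preserved).
W₁ = 1/(μ₁−λ) = 1/(53.46−18.77) = 0.02883 hr
W₂ = 1/(μ₂−λ) = 1/(37.51−18.77) = 0.05336 hr
W_total = W₁ + W₂ = 0.02883 + 0.05336 = 0.08219 hr

Final: 0.08219 hr


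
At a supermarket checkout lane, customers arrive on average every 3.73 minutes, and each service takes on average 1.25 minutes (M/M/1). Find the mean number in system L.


λ = 60/3.73 = 16.0858 /hr
μ = 60/1.25 = 48.0000 /hr
ρ = λ/μ = 16.0858/48.0000 = 0.3351
L = ρ/(1−ρ) = 0.3351/0.6649 = 0.5040

Final: 0.5040


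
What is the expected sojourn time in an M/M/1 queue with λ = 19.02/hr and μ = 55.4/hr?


W = 1/(μ−λ) = 1/(55.4 − 19.02) = 1/36.38 = 0.02749 hr

Final: 0.02749 hr


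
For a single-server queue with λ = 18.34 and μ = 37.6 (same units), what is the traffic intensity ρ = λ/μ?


ρ = λ/μ = 18.34/37.6 = 0.4878

Final: 0.4878


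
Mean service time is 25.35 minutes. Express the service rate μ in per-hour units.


μ = 1/(service time) in consistent units.
1 hour = 60 min, so μ = 60/25.35 = 2.3669 per hour

Final: 2.3669 /hr


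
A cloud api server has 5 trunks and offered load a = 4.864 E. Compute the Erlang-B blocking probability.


B(c,a) = (a^c/c!) / Σ_{k=0}^{c} a^k/k!
a^5/5! = 22.687497
Σ terms (k=0..5): 1.00000 + 4.86400 + 11.82925 + 19.17915 + 23.32185 + 22.68750 = 82.881750
B = 22.687497/82.881750 = 0.273733

Final: 0.273733


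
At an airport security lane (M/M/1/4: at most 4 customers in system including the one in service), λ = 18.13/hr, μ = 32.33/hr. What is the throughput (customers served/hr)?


ρ = 0.5608; P_K = (1−ρ)ρ^4/(1−ρ^5) = 0.045986
λ_eff = λ(1 − P_K) = 18.13·(1 − 0.045986) = 18.13·0.954014 = 17.2963 /hr

Final: 17.2963 /hr


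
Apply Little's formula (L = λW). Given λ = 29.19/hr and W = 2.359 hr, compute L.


L = λW = 29.19·2.359 = 68.8592

Final: 68.8592


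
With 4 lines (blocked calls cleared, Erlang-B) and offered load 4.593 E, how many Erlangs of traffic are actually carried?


B(4,4.593) = 0.364783 (Erlang-B)
Carried load = a(1 − B) = 4.593·(1 − 0.364783) = 4.593·0.635217 = 2.9176 E

Final: 2.9176 Erlangs


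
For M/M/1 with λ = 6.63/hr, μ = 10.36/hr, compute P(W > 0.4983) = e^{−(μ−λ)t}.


W ~ Exponential(μ−λ) for M/M/1.
μ − λ = 10.36 − 6.63 = 3.7300
P(W > t) = e^{−(μ−λ)t} = e^{−1.8587} = 0.155882

Final: 0.155882


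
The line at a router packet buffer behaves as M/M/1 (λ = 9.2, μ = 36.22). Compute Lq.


ρ = 9.2/36.22 = 0.2540
Lq = ρ²/(1−ρ) = 0.06452/0.7460 = 0.08649

Final: 0.08649


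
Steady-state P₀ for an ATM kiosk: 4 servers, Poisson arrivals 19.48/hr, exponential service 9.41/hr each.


a = λ/μ = 19.48/9.41 = 2.0701; ρ = a/c = 0.5175
Σ_{k=0}^{3} a^k/k! (terms k=0..3) = 1.00000 + 2.07014 + 2.14274 + 1.47859 = 6.69146
Tail: a^4/(4!(1−ρ)) = 18.36527/(24·0.4825) = 1.58606
P₀ = 1/(6.69146 + 1.58606) = 1/8.27752 = 0.120809

Final: 0.120809


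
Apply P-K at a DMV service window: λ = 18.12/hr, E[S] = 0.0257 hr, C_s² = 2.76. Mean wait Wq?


ρ = λ·E[S] = 18.12·0.0257 = 0.4657
E[S²] = E[S]²(1+C_s²) = 0.0257²·(1+2.76) = 0.002483
Wq = λ·E[S²]/(2(1−ρ)) = 18.12·0.002483/(2·0.5343) = 0.04211 hr

Final: 0.04211 hr


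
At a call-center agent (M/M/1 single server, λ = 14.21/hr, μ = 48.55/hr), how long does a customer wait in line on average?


ρ = 14.21/48.55 = 0.2927
Wq = ρ/(μ−λ) = 0.2927/(48.55 − 14.21) = 0.2927/34.34 = 0.008523 hr

Final: 0.008523 hr


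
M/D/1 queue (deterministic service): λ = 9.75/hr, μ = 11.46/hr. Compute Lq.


ρ = 9.75/11.46 = 0.8508
M/D/1: Lq = ρ²/(2(1−ρ)) = 0.7238/(2·0.1492) = 2.42548

Final: 2.42548


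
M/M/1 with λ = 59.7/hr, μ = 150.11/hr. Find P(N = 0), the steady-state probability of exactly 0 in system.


ρ = 59.7/150.11 = 0.3977
P_n = (1−ρ)·ρ^n = (1 − 0.3977)·0.3977^0 = 0.6023·1.000000 = 0.602292

Final: 0.602292


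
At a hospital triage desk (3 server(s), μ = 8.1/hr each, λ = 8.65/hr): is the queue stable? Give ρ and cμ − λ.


Total capacity cμ = 3·8.1 = 24.30/hr
ρ = λ/(cμ) = 8.65/24.30 = 0.3560
Stable ⇔ ρ < 1: YES
Spare capacity = cμ − λ = 24.30 − 8.65 = 15.65/hr

Final: ρ = 0.3560; stable; margin = 15.65/hr


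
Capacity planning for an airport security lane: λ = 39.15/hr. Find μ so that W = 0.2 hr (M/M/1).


W = 1/(μ−λ) ⇒ μ − λ = 1/W = 1/0.2 = 5.0000
μ = λ + 1/W = 39.15 + 5.0000 = 44.1500 per hr

Final: 44.1500 /hr


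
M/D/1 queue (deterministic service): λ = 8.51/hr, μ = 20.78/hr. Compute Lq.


ρ = 8.51/20.78 = 0.4095
M/D/1: Lq = ρ²/(2(1−ρ)) = 0.1677/(2·0.5905) = 0.14202

Final: 0.14202


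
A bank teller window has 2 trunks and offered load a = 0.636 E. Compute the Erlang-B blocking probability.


B(c,a) = (a^c/c!) / Σ_{k=0}^{c} a^k/k!
a^2/2! = 0.202248
Σ terms (k=0..2): 1.00000 + 0.63600 + 0.20225 = 1.838248
B = 0.202248/1.838248 = 0.110022

Final: 0.110022


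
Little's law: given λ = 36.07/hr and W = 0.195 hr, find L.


L = λW = 36.07·0.195 = 7.0337

Final: 7.0337


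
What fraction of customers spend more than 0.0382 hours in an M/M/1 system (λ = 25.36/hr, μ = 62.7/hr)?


W ~ Exponential(μ−λ) for M/M/1.
μ − λ = 62.7 − 25.36 = 37.3400
P(W > t) = e^{−(μ−λ)t} = e^{−1.4264} = 0.240175

Final: 0.240175


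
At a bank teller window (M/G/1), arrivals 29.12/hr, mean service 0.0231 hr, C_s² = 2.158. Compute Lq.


ρ = λ·E[S] = 29.12·0.0231 = 0.6727
Lq = ρ²(1+C_s²)/(2(1−ρ)) = 0.4525·(1+2.158)/(2·0.3273)
= 0.4525·3.1580/0.6547 = 2.18276

Final: 2.18276


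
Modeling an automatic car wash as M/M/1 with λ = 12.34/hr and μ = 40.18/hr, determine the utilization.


ρ = λ/μ = 12.34/40.18 = 0.3071

Final: 0.3071


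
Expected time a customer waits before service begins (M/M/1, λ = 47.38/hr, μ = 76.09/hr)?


ρ = 47.38/76.09 = 0.6227
Wq = ρ/(μ−λ) = 0.6227/(76.09 − 47.38) = 0.6227/28.71 = 0.02169 hr

Final: 0.02169 hr


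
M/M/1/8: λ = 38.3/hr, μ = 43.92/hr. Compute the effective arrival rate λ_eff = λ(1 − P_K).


ρ = 0.8720; P_K = (1−ρ)ρ^8/(1−ρ^9) = 0.060409
λ_eff = λ(1 − P_K) = 38.3·(1 − 0.060409) = 38.3·0.939591 = 35.9863 /hr

Final: 35.9863 /hr


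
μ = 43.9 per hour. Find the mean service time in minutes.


Mean service time = 1/μ = 1/43.9 hour = 0.02278 hour
In minutes: 0.02278 × 60 = 1.3667 min

Final: 1.3667 min


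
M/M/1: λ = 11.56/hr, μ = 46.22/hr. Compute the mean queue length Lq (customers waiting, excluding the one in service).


ρ = 11.56/46.22 = 0.2501
Lq = ρ²/(1−ρ) = 0.06255/0.7499 = 0.08342

Final: 0.08342


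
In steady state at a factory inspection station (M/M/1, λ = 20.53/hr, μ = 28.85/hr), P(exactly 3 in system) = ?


ρ = 20.53/28.85 = 0.7116
P_n = (1−ρ)·ρ^n = (1 − 0.7116)·0.7116^3 = 0.2884·0.360354 = 0.103922

Final: 0.103922


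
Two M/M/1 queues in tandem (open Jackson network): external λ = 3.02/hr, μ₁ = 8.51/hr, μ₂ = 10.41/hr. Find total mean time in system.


Each node sees arrival rate λ = 3.02/hr (tandem ⇒ throughput preserved).
W₁ = 1/(μ₁−λ) = 1/(8.51−3.02) = 0.18215 hr
W₂ = 1/(μ₂−λ) = 1/(10.41−3.02) = 0.13532 hr
W_total = W₁ + W₂ = 0.18215 + 0.13532 = 0.31747 hr

Final: 0.31747 hr


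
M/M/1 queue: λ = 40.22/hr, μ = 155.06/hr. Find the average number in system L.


ρ = λ/μ = 40.22/155.06 = 0.2594
L = ρ/(1−ρ) = 0.2594/(1 − 0.2594) = 0.2594/0.7406 = 0.3502

Final: 0.3502


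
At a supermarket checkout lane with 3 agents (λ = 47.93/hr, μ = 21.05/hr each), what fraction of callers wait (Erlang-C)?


a = λ/μ = 2.2770; ρ = a/3 = 0.7590
P₀ = 0.071262 (from M/M/c formula)
C(c,a) = [a^c/(c!(1−ρ))]·P₀ = [11.80500/(6·0.2410)]·0.071262
= 8.16344·0.071262 = 0.581745

Final: 0.581745


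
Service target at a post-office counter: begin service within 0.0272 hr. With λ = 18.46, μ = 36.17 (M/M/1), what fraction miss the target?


ρ = 18.46/36.17 = 0.5104
P(Wq > t) = ρ·e^{−(μ−λ)t} = 0.5104·e^{−0.4817}
= 0.5104·0.617725 = 0.315267

Final: 0.315267


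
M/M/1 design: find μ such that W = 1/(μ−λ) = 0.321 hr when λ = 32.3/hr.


W = 1/(μ−λ) ⇒ μ − λ = 1/W = 1/0.321 = 3.1153
μ = λ + 1/W = 32.3 + 3.1153 = 35.4153 per hr

Final: 35.4153 /hr


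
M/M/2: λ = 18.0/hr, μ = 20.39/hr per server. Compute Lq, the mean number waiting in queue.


a = λ/μ = 0.8828; ρ = a/2 = 0.4414
P₀ = 0.387547
Lq = P₀·a^c·ρ / (c!·(1−ρ)²) = 0.387547·0.77931·0.4414/(2·0.31204)
= 0.21361

Final: 0.21361


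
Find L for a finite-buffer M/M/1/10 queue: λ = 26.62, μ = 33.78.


ρ = 26.62/33.78 = 0.7880
L = ρ[1 − (K+1)ρ^K + Kρ^(K+1)] / [(1−ρ)(1−ρ^(K+1))]
Numerator: 0.7880·(1 − 11·0.092360 + 10·0.072783) = 0.560985
Denominator: (0.2120)·(0.927217) = 0.196533
L = 0.560985/0.196533 = 2.8544

Final: 2.8544


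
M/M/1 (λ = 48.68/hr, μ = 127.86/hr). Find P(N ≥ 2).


ρ = 48.68/127.86 = 0.3807
P(N ≥ n) = ρ^n = 0.3807^2 = 0.144955

Final: 0.144955


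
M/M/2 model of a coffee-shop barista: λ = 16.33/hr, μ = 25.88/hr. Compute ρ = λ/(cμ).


ρ = λ/(cμ) = 16.33/(2·25.88) = 16.33/51.76 = 0.3155

Final: 0.3155


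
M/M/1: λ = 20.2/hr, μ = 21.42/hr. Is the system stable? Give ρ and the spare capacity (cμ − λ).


Total capacity cμ = 1·21.42 = 21.42/hr
ρ = λ/(cμ) = 20.2/21.42 = 0.9430
Stable ⇔ ρ < 1: YES
Spare capacity = cμ − λ = 21.42 − 20.2 = 1.22/hr

Final: ρ = 0.9430; stable; margin = 1.22/hr


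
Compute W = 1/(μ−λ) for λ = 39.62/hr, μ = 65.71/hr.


W = 1/(μ−λ) = 1/(65.71 − 39.62) = 1/26.09 = 0.03833 hr

Final: 0.03833 hr


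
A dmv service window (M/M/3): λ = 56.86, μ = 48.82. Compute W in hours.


a = 1.1647; ρ = 0.3882; P₀ = 0.305498
Lq = P₀·a^c·ρ/(c!(1−ρ)²) = 0.08344
Wq = Lq/λ = 0.08344/56.86 = 0.001468 hr
W = Wq + 1/μ = 0.001468 + 0.02048 = 0.02195 hr

Final: 0.02195 hr


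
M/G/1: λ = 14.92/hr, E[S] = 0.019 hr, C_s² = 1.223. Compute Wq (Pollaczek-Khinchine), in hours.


ρ = λ·E[S] = 14.92·0.019 = 0.2835
E[S²] = E[S]²(1+C_s²) = 0.019²·(1+1.223) = 0.0008025
Wq = λ·E[S²]/(2(1−ρ)) = 14.92·0.0008025/(2·0.7165) = 0.008355 hr

Final: 0.008355 hr


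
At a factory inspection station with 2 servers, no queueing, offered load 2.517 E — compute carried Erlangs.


B(2,2.517) = 0.473869 (Erlang-B)
Carried load = a(1 − B) = 2.517·(1 − 0.473869) = 2.517·0.526131 = 1.3243 E

Final: 1.3243 Erlangs


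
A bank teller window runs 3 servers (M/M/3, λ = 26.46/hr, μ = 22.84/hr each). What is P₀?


a = λ/μ = 26.46/22.84 = 1.1585; ρ = a/c = 0.3862
Σ_{k=0}^{2} a^k/k! (terms k=0..2) = 1.00000 + 1.15849 + 0.67105 = 2.82955
Tail: a^3/(3!(1−ρ)) = 1.55482/(6·0.6138) = 0.42216
P₀ = 1/(2.82955 + 0.42216) = 1/3.25171 = 0.307531

Final: 0.307531


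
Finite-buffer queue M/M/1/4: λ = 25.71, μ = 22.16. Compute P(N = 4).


ρ = λ/μ = 25.71/22.16 = 1.1602
P_K = (1−ρ)ρ^K/(1−ρ^(K+1)) = (-0.1602·1.811879)/(1 − 2.102140)
= -0.290260/-1.102140 = 0.263361

Final: 0.263361


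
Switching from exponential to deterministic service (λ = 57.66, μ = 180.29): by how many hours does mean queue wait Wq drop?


ρ = 57.66/180.29 = 0.3198
Wq(M/M/1) = ρ/(μ−λ) = 0.3198/122.63 = 0.002608 hr
Wq(M/D/1) = ρ/(2(μ−λ)) = 0.001304 hr
Savings = 0.002608 − 0.001304 = 0.001304 hr

Final: 0.001304 hr


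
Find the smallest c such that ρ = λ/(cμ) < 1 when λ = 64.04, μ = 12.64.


Stability requires cμ > λ ⇔ c > λ/μ.
λ/μ = 64.04/12.64 = 5.0665
Minimum integer c = ⌊5.0665⌋ + 1 = 6
Check: 6·12.64 = 75.84 > 64.04, while 5·12.64 = 63.20 ≤ 64.04

Final: 6 servers


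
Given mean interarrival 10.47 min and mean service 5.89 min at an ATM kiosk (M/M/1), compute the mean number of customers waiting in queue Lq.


λ = 60/10.47 = 5.7307 /hr
μ = 60/5.89 = 10.1868 /hr
ρ = λ/μ = 5.7307/10.1868 = 0.5626
Lq = ρ²/(1−ρ) = 0.3165/0.4374 = 0.7235

Final: 0.7235


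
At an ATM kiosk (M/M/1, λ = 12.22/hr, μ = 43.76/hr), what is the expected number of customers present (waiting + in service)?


ρ = λ/μ = 12.22/43.76 = 0.2793
L = ρ/(1−ρ) = 0.2793/(1 − 0.2793) = 0.2793/0.7207 = 0.3874

Final: 0.3874


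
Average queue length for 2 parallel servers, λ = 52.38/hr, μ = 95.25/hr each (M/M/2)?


a = λ/μ = 0.5499; ρ = a/2 = 0.2750
P₀ = 0.568676
Lq = P₀·a^c·ρ / (c!·(1−ρ)²) = 0.568676·0.30241·0.2750/(2·0.52568)
= 0.04498

Final: 0.04498


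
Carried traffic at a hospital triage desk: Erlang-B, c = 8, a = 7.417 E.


B(8,7.417) = 0.202728 (Erlang-B)
Carried load = a(1 − B) = 7.417·(1 − 0.202728) = 7.417·0.797272 = 5.9134 E

Final: 5.9134 Erlangs


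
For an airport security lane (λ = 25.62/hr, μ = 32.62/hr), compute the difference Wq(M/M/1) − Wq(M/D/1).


ρ = 25.62/32.62 = 0.7854
Wq(M/M/1) = ρ/(μ−λ) = 0.7854/7.00 = 0.11220 hr
Wq(M/D/1) = ρ/(2(μ−λ)) = 0.05610 hr
Savings = 0.11220 − 0.05610 = 0.05610 hr

Final: 0.05610 hr


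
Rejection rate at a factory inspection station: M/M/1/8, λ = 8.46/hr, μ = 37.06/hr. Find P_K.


ρ = λ/μ = 8.46/37.06 = 0.2283
P_K = (1−ρ)ρ^K/(1−ρ^(K+1)) = (0.7717·0.000007374)/(1 − 0.000001683)
= 0.000005691/0.999998 = 0.000005691

Final: 0.000005691


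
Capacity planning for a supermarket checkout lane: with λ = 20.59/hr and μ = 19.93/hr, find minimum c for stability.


Stability requires cμ > λ ⇔ c > λ/μ.
λ/μ = 20.59/19.93 = 1.0331
Minimum integer c = ⌊1.0331⌋ + 1 = 2
Check: 2·19.93 = 39.86 > 20.59, while 1·19.93 = 19.93 ≤ 20.59

Final: 2 servers


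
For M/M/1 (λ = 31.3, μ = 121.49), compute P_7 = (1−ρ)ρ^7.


ρ = 31.3/121.49 = 0.2576
P_n = (1−ρ)·ρ^n = (1 − 0.2576)·0.2576^7 = 0.7424·0.00007534 = 0.00005593

Final: 0.00005593


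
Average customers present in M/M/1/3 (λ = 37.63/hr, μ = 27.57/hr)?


ρ = 37.63/27.57 = 1.3649
L = ρ[1 − (K+1)ρ^K + Kρ^(K+1)] / [(1−ρ)(1−ρ^(K+1))]
Numerator: 1.3649·(1 − 4·2.542684 + 3·3.470482) = 1.693433
Denominator: (-0.3649)·(-2.470482) = 0.901453
L = 1.693433/0.901453 = 1.8786

Final: 1.8786


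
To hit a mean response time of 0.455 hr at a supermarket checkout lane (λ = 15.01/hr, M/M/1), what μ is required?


W = 1/(μ−λ) ⇒ μ − λ = 1/W = 1/0.455 = 2.1978
μ = λ + 1/W = 15.01 + 2.1978 = 17.2078 per hr

Final: 17.2078 /hr
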